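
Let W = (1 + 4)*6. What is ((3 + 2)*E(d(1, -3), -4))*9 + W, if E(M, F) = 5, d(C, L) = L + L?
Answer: 255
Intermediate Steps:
d(C, L) = 2*L
W = 30 (W = 5*6 = 30)
((3 + 2)*E(d(1, -3), -4))*9 + W = ((3 + 2)*5)*9 + 30 = (5*5)*9 + 30 = 25*9 + 30 = 225 + 30 = 255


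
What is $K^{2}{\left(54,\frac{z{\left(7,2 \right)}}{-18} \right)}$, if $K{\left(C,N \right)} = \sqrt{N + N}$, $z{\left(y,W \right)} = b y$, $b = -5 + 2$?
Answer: $\frac{7}{3} \approx 2.3333$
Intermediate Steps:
$b = -3$
$z{\left(y,W \right)} = - 3 y$
$K{\left(C,N \right)} = \sqrt{2} \sqrt{N}$ ($K{\left(C,N \right)} = \sqrt{2 N} = \sqrt{2} \sqrt{N}$)
$K^{2}{\left(54,\frac{z{\left(7,2 \right)}}{-18} \right)} = \left(\sqrt{2} \sqrt{\frac{\left(-3\right) 7}{-18}}\right)^{2} = \left(\sqrt{2} \sqrt{\left(-21\right) \left(- \frac{1}{18}\right)}\right)^{2} = \left(\sqrt{2} \sqrt{\frac{7}{6}}\right)^{2} = \left(\sqrt{2} \frac{\sqrt{42}}{6}\right)^{2} = \left(\frac{\sqrt{21}}{3}\right)^{2} = \frac{7}{3}$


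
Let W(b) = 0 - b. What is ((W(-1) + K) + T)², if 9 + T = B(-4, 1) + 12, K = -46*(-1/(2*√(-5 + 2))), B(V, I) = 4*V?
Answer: -97/3 + 184*I*√3 ≈ -32.333 + 318.7*I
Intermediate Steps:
W(b) = -b
K = -23*I*√3/3 (K = -46*I*√3/6 = -23*I*√3/3 ≈ -13.279*I)
T = -13 (T = -9 + (4*(-4) + 12) = -9 + (-16 + 12) = -9 - 4 = -13)
((W(-1) + K) + T)² = ((-1*(-1) - 23*I*√3/3) - 13)² = ((1 - 23*I*√3/3) - 13)² = (-12 - 23*I*√3/3)²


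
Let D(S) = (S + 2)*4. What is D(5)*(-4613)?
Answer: -129164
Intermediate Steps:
D(S) = 8 + 4*S (D(S) = (2 + S)*4 = 8 + 4*S)
D(5)*(-4613) = (8 + 4*5)*(-4613) = (8 + 20)*(-4613) = 28*(-4613) = -129164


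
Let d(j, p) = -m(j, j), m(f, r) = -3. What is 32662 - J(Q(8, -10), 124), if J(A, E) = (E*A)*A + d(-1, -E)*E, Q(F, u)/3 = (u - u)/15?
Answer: 32290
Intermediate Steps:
d(j, p) = 3 (d(j, p) = -1*(-3) = 3)
Q(F, u) = 0 (Q(F, u) = 3*((u - u)/15) = 3*(0*(1/15)) = 3*0 = 0)
J(A, E) = 3*E + E*A² (J(A, E) = (E*A)*A + 3*E = (A*E)*A + 3*E = E*A² + 3*E = 3*E + E*A²)
32662 - J(Q(8, -10), 124) = 32662 - 124*(3 + 0²) = 32662 - 124*(3 + 0) = 32662 - 124*3 = 32662 - 1*372 = 32662 - 372 = 32290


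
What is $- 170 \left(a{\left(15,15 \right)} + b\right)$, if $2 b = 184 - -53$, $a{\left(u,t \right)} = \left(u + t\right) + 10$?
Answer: $-26945$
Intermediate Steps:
$a{\left(u,t \right)} = 10 + t + u$ ($a{\left(u,t \right)} = \left(t + u\right) + 10 = 10 + t + u$)
$b = \frac{237}{2}$ ($b = \frac{184 - -53}{2} = \frac{184 + 53}{2} = \frac{1}{2} \cdot 237 = \frac{237}{2} \approx 118.5$)
$- 170 \left(a{\left(15,15 \right)} + b\right) = - 170 \left(\left(10 + 15 + 15\right) + \frac{237}{2}\right) = - 170 \left(40 + \frac{237}{2}\right) = \left(-170\right) \frac{317}{2} = -26945$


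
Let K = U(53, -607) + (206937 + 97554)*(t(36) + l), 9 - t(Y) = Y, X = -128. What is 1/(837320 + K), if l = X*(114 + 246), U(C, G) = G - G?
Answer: -1/14038329217 ≈ -7.1234e-11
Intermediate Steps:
U(C, G) = 0
t(Y) = 9 - Y
l = -46080 (l = -128*(114 + 246) = -128*360 = -46080)
K = -14039166537 (K = 0 + (206937 + 97554)*((9 - 1*36) - 46080) = 0 + 304491*((9 - 36) - 46080) = 0 + 304491*(-27 - 46080) = 0 + 304491*(-46107) = 0 - 14039166537 = -14039166537)
1/(837320 + K) = 1/(837320 - 14039166537) = 1/(-14038329217) = -1/14038329217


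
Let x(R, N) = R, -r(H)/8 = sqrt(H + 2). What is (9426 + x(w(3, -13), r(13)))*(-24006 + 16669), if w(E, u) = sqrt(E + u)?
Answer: -69158562 - 7337*I*sqrt(10) ≈ -6.9159e+7 - 23202.0*I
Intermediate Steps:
r(H) = -8*sqrt(2 + H) (r(H) = -8*sqrt(H + 2) = -8*sqrt(2 + H))
(9426 + x(w(3, -13), r(13)))*(-24006 + 16669) = (9426 + sqrt(3 - 13))*(-24006 + 16669) = (9426 + sqrt(-10))*(-7337) = (9426 + I*sqrt(10))*(-7337) = -69158562 - 7337*I*sqrt(10)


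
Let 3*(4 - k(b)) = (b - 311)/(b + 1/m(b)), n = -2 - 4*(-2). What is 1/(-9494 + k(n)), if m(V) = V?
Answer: -37/350520 ≈ -0.00010556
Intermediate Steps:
n = 6 (n = -2 + 8 = 6)
k(b) = 4 - (-311 + b)/(3*(b + 1/b)) (k(b) = 4 - (b - 311)/(3*(b + 1/b)) = 4 - (-311 + b)/(3*(b + 1/b)))
1/(-9494 + k(n)) = 1/(-9494 + (12 + 11*6² + 311*6)/(3*(1 + 6²))) = 1/(-9494 + (12 + 11*36 + 1866)/(3*(1 + 36))) = 1/(-9494 + (⅓)*(12 + 396 + 1866)/37) = 1/(-9494 + (⅓)*(1/37)*2274) = 1/(-9494 + 758/37) = 1/(-350520/37) = -37/350520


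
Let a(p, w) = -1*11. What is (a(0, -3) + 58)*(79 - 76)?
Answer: 141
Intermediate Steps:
a(p, w) = -11
(a(0, -3) + 58)*(79 - 76) = (-11 + 58)*(79 - 76) = 47*3 = 141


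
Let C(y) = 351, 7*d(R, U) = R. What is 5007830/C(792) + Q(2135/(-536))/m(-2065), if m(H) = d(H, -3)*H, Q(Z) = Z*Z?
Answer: 5008217494996577/351027158976 ≈ 14267.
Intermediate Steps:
d(R, U) = R/7
Q(Z) = Z²
m(H) = H²/7 (m(H) = (H/7)*H = H²/7)
5007830/C(792) + Q(2135/(-536))/m(-2065) = 5007830/351 + (2135/(-536))²/(((⅐)*(-2065)²)) = 5007830*(1/351) + (2135*(-1/536))²/(((⅐)*4264225)) = 5007830/351 + (-2135/536)²/609175 = 5007830/351 + (4558225/287296)*(1/609175) = 5007830/351 + 26047/1000077376 = 5008217494996577/351027158976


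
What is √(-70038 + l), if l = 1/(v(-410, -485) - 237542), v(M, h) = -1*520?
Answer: I*√3969299702920134/238062 ≈ 264.65*I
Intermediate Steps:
v(M, h) = -520
l = -1/238062 (l = 1/(-520 - 237542) = 1/(-238062) = -1/238062 ≈ -4.2006e-6)
√(-70038 + l) = √(-70038 - 1/238062) = √(-16673386357/238062) = I*√3969299702920134/238062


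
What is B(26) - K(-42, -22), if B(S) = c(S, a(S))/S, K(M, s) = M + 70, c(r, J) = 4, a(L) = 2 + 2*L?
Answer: -362/13 ≈ -27.846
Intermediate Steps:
K(M, s) = 70 + M
B(S) = 4/S
B(26) - K(-42, -22) = 4/26 - (70 - 42) = 4*(1/26) - 1*28 = 2/13 - 28 = -362/13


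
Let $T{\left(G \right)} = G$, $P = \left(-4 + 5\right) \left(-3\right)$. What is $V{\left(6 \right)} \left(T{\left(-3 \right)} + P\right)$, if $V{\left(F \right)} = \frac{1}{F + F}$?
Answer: $- \frac{1}{2} \approx -0.5$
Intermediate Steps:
$V{\left(F \right)} = \frac{1}{2 F}$
$P = -3$ ($P = 1 \left(-3\right) = -3$)
$V{\left(6 \right)} \left(T{\left(-3 \right)} + P\right) = \frac{1}{2 \cdot 6} \left(-3 - 3\right) = \frac{1}{2} \cdot \frac{1}{6} \left(-6\right) = \frac{1}{12} \left(-6\right) = - \frac{1}{2}$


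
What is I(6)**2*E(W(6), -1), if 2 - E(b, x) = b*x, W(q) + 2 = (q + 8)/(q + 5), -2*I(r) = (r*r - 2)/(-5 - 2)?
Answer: 578/77 ≈ 7.5065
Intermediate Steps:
I(r) = -1/7 + r**2/14 (I(r) = -(r*r - 2)/(2*(-5 - 2)) = -(r**2 - 2)/(2*(-7)) = -(-2 + r**2)*(-1)/(2*7) = -(2/7 - r**2/7)/2 = -1/7 + r**2/14)
W(q) = -2 + (8 + q)/(5 + q) (W(q) = -2 + (q + 8)/(q + 5) = -2 + (8 + q)/(5 + q))
E(b, x) = 2 - b*x
I(6)**2*E(W(6), -1) = (-1/7 + (1/14)*6**2)**2*(2 - 1*(-2 - 1*6)/(5 + 6)*(-1)) = (-1/7 + (1/14)*36)**2*(2 - 1*(-2 - 6)/11*(-1)) = (-1/7 + 18/7)**2*(2 - 1*(1/11)*(-8)*(-1)) = (17/7)**2*(2 - 1*(-8/11)*(-1)) = 289*(2 - 8/11)/49 = (289/49)*(14/11) = 578/77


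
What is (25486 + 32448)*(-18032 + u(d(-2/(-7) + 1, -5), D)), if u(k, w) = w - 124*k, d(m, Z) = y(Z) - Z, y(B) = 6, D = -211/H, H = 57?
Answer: -64062432322/57 ≈ -1.1239e+9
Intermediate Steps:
D = -211/57 ≈ -3.7018
d(m, Z) = 6 - Z
(25486 + 32448)*(-18032 + u(d(-2/(-7) + 1, -5), D)) = (25486 + 32448)*(-18032 + (-211/57 - 124*(6 - 1*(-5)))) = 57934*(-18032 + (-211/57 - 124*(6 + 5))) = 57934*(-18032 + (-211/57 - 124*11)) = 57934*(-18032 + (-211/57 - 1364)) = 57934*(-18032 - 77959/57) = 57934*(-1105783/57) = -64062432322/57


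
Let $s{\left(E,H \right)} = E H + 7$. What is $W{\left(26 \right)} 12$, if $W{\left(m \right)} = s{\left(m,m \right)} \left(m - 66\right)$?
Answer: $-327840$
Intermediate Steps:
$s{\left(E,H \right)} = 7 + E H$
$W{\left(m \right)} = \left(-66 + m\right) \left(7 + m^{2}\right)$ ($W{\left(m \right)} = \left(7 + m m\right) \left(m - 66\right) = \left(7 + m^{2}\right) \left(-66 + m\right) = \left(-66 + m\right) \left(7 + m^{2}\right)$)
$W{\left(26 \right)} 12 = \left(-66 + 26\right) \left(7 + 26^{2}\right) 12 = - 40 \left(7 + 676\right) 12 = \left(-40\right) 683 \cdot 12 = \left(-27320\right) 12 = -327840$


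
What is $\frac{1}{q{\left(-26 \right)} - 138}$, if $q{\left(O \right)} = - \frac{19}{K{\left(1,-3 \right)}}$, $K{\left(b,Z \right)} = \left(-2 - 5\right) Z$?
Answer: $- \frac{21}{2917} \approx -0.0071992$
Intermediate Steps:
$K{\left(b,Z \right)} = - 7 Z$
$q{\left(O \right)} = - \frac{19}{21}$ ($q{\left(O \right)} = - \frac{19}{\left(-7\right) \left(-3\right)} = - \frac{19}{21}$)
$\frac{1}{q{\left(-26 \right)} - 138} = \frac{1}{- \frac{19}{21} - 138} = \frac{1}{- \frac{2917}{21}} = - \frac{21}{2917}$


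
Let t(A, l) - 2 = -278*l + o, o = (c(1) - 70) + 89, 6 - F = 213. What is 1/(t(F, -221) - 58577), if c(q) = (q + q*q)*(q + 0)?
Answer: 1/2884 ≈ 0.00034674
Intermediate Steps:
F = -207 (F = 6 - 1*213 = 6 - 213 = -207)
c(q) = q*(q + q²) (c(q) = (q + q²)*q = q*(q + q²))
o = 21 (o = (1²*(1 + 1) - 70) + 89 = (1*2 - 70) + 89 = (2 - 70) + 89 = -68 + 89 = 21)
t(A, l) = 23 - 278*l (t(A, l) = 2 + (-278*l + 21) = 2 + (21 - 278*l) = 23 - 278*l)
1/(t(F, -221) - 58577) = 1/((23 - 278*(-221)) - 58577) = 1/((23 + 61438) - 58577) = 1/(61461 - 58577) = 1/2884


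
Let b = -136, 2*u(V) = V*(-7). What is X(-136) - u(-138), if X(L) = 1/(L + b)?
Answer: -131377/272 ≈ -483.00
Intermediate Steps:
u(V) = -7*V/2 (u(V) = (V*(-7))/2 = (-7*V)/2 = -7*V/2)
X(L) = 1/(-136 + L) (X(L) = 1/(L - 136) = 1/(-136 + L))
X(-136) - u(-138) = 1/(-136 - 136) - (-7)*(-138)/2 = 1/(-272) - 1*483 = -1/272 - 483 = -131377/272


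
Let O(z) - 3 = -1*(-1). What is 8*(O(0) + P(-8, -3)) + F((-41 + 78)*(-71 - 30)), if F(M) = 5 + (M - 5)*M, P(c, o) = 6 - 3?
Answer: 13983915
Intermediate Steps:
O(z) = 4 (O(z) = 3 - 1*(-1) = 3 + 1 = 4)
P(c, o) = 3
F(M) = 5 + M*(-5 + M) (F(M) = 5 + (-5 + M)*M = 5 + M*(-5 + M))
8*(O(0) + P(-8, -3)) + F((-41 + 78)*(-71 - 30)) = 8*(4 + 3) + (5 + ((-41 + 78)*(-71 - 30))**2 - 5*(-41 + 78)*(-71 - 30)) = 8*7 + (5 + (37*(-101))**2 - 185*(-101)) = 56 + (5 + (-3737)**2 - 5*(-3737)) = 56 + (5 + 13965169 + 18685) = 56 + 13983859 = 13983915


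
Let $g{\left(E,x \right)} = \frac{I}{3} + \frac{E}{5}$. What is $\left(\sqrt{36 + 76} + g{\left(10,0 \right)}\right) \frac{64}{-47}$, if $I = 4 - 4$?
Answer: $- \frac{128}{47} - \frac{256 \sqrt{7}}{47} \approx -17.134$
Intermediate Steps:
$I = 0$ ($I = 4 - 4 = 0$)
$g{\left(E,x \right)} = \frac{E}{5}$ ($g{\left(E,x \right)} = \frac{0}{3} + \frac{E}{5} = 0 \cdot \frac{1}{3} + E \frac{1}{5} = 0 + \frac{E}{5} = \frac{E}{5}$)
$\left(\sqrt{36 + 76} + g{\left(10,0 \right)}\right) \frac{64}{-47} = \left(\sqrt{36 + 76} + \frac{1}{5} \cdot 10\right) \frac{64}{-47} = \left(\sqrt{112} + 2\right) 64 \left(- \frac{1}{47}\right) = \left(4 \sqrt{7} + 2\right) \left(- \frac{64}{47}\right) = \left(2 + 4 \sqrt{7}\right) \left(- \frac{64}{47}\right) = - \frac{128}{47} - \frac{256 \sqrt{7}}{47}$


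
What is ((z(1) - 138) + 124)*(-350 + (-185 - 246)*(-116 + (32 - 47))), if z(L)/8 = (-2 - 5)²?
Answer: 21209958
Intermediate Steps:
z(L) = 392 (z(L) = 8*(-2 - 5)² = 8*(-7)² = 8*49 = 392)
((z(1) - 138) + 124)*(-350 + (-185 - 246)*(-116 + (32 - 47))) = ((392 - 138) + 124)*(-350 + (-185 - 246)*(-116 + (32 - 47))) = (254 + 124)*(-350 - 431*(-116 - 15)) = 378*(-350 - 431*(-131)) = 378*(-350 + 56461) = 378*56111 = 21209958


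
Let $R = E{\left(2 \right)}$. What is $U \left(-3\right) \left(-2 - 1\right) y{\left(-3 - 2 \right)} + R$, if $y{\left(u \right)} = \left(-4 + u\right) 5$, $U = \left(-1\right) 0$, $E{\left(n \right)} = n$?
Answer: $2$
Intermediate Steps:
$U = 0$
$R = 2$
$y{\left(u \right)} = -20 + 5 u$
$U \left(-3\right) \left(-2 - 1\right) y{\left(-3 - 2 \right)} + R = 0 \left(-3\right) \left(-2 - 1\right) \left(-20 + 5 \left(-3 - 2\right)\right) + 2 = 0 \left(-3\right) \left(-20 + 5 \left(-3 - 2\right)\right) + 2 = 0 \left(-20 + 5 \left(-5\right)\right) + 2 = 0 \left(-20 - 25\right) + 2 = 0 \left(-45\right) + 2 = 0 + 2 = 2$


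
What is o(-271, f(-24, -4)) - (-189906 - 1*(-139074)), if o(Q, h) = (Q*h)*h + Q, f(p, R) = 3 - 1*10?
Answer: 37282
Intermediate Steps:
f(p, R) = -7 (f(p, R) = 3 - 10 = -7)
o(Q, h) = Q + Q*h² (o(Q, h) = Q*h² + Q = Q + Q*h²)
o(-271, f(-24, -4)) - (-189906 - 1*(-139074)) = -271*(1 + (-7)²) - (-189906 - 1*(-139074)) = -271*(1 + 49) - (-189906 + 139074) = -271*50 - 1*(-50832) = -13550 + 50832 = 37282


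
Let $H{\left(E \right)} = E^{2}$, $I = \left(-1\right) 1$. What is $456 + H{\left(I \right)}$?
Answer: $457$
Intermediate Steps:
$I = -1$
$456 + H{\left(I \right)} = 456 + \left(-1\right)^{2} = 456 + 1 = 457$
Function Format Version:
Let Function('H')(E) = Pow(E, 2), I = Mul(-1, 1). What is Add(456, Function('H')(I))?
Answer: 457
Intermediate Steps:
I = -1
Add(456, Function('H')(I)) = Add(456, Pow(-1, 2)) = Add(456, 1) = 457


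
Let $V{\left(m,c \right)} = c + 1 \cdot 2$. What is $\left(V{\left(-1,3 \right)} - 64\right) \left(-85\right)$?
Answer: $5015$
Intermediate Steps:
$V{\left(m,c \right)} = 2 + c$ ($V{\left(m,c \right)} = c + 2 = 2 + c$)
$\left(V{\left(-1,3 \right)} - 64\right) \left(-85\right) = \left(\left(2 + 3\right) - 64\right) \left(-85\right) = \left(5 - 64\right) \left(-85\right) = \left(-59\right) \left(-85\right) = 5015$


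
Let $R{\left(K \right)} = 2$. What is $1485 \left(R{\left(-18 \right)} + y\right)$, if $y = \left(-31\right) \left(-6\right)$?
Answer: $279180$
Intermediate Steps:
$y = 186$
$1485 \left(R{\left(-18 \right)} + y\right) = 1485 \left(2 + 186\right) = 1485 \cdot 188 = 279180$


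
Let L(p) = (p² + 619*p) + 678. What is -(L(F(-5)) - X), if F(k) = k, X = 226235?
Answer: 228627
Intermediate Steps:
L(p) = 678 + p² + 619*p
-(L(F(-5)) - X) = -((678 + (-5)² + 619*(-5)) - 1*226235) = -((678 + 25 - 3095) - 226235) = -(-2392 - 226235) = -1*(-228627) = 228627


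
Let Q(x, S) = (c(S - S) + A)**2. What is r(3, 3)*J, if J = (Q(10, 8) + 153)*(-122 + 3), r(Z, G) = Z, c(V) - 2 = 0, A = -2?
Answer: -54621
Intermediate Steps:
c(V) = 2 (c(V) = 2 + 0 = 2)
Q(x, S) = 0 (Q(x, S) = (2 - 2)**2 = 0**2 = 0)
J = -18207 (J = (0 + 153)*(-122 + 3) = 153*(-119) = -18207)
r(3, 3)*J = 3*(-18207) = -54621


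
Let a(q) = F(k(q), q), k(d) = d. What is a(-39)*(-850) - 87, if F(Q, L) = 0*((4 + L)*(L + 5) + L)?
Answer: -87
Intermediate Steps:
F(Q, L) = 0 (F(Q, L) = 0*((4 + L)*(5 + L) + L) = 0*(L + (4 + L)*(5 + L)) = 0)
a(q) = 0
a(-39)*(-850) - 87 = 0*(-850) - 87 = 0 - 87 = -87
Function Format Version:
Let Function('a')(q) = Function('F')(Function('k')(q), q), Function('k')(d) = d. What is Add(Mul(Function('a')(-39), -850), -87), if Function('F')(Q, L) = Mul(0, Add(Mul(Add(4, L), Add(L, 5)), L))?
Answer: -87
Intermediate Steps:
Function('F')(Q, L) = 0 (Function('F')(Q, L) = Mul(0, Add(Mul(Add(4, L), Add(5, L)), L)) = Mul(0, Add(L, Mul(Add(4, L), Add(5, L)))) = 0)
Function('a')(q) = 0
Add(Mul(Function('a')(-39), -850), -87) = Add(Mul(0, -850), -87) = Add(0, -87) = -87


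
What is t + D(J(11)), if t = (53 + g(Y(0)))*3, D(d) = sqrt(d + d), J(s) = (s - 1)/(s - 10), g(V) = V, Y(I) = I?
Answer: 159 + 2*sqrt(5) ≈ 163.47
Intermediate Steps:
J(s) = (-1 + s)/(-10 + s)
D(d) = sqrt(2)*sqrt(d) (D(d) = sqrt(2*d) = sqrt(2)*sqrt(d))
t = 159 (t = (53 + 0)*3 = 53*3 = 159)
t + D(J(11)) = 159 + sqrt(2)*sqrt((-1 + 11)/(-10 + 11)) = 159 + sqrt(2)*sqrt(10/1) = 159 + sqrt(2)*sqrt(1*10) = 159 + sqrt(2)*sqrt(10) = 159 + 2*sqrt(5)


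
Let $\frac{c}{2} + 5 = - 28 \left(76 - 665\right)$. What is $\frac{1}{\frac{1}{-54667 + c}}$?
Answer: $-21693$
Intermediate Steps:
$c = 32974$ ($c = -10 + 2 \left(- 28 \left(76 - 665\right)\right) = -10 + 2 \left(\left(-28\right) \left(-589\right)\right) = -10 + 2 \cdot 16492 = -10 + 32984 = 32974$)
$\frac{1}{\frac{1}{-54667 + c}} = \frac{1}{\frac{1}{-54667 + 32974}} = \frac{1}{\frac{1}{-21693}} = \frac{1}{- \frac{1}{21693}} = -21693$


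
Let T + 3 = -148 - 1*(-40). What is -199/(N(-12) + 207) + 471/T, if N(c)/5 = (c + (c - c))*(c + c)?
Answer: -265942/60939 ≈ -4.3641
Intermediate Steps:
N(c) = 10*c² (N(c) = 5*((c + (c - c))*(c + c)) = 5*((c + 0)*(2*c)) = 5*(c*(2*c)) = 5*(2*c²) = 10*c²)
T = -111 (T = -3 + (-148 - 1*(-40)) = -3 + (-148 + 40) = -3 - 108 = -111)
-199/(N(-12) + 207) + 471/T = -199/(10*(-12)² + 207) + 471/(-111) = -199/(10*144 + 207) + 471*(-1/111) = -199/(1440 + 207) - 157/37 = -199/1647 - 157/37 = -265942/60939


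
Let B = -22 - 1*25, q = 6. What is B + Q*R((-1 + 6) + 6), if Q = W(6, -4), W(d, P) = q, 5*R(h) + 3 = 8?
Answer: -41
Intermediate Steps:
R(h) = 1 (R(h) = -3/5 + (1/5)*8 = -3/5 + 8/5 = 1)
W(d, P) = 6
Q = 6
B = -47 (B = -22 - 25 = -47)
B + Q*R((-1 + 6) + 6) = -47 + 6*1 = -47 + 6 = -41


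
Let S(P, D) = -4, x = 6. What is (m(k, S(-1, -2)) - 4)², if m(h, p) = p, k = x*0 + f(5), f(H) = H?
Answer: 64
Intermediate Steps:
k = 5 (k = 6*0 + 5 = 0 + 5 = 5)
(m(k, S(-1, -2)) - 4)² = (-4 - 4)² = (-8)² = 64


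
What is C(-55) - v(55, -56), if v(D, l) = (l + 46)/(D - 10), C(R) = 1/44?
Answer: 97/396 ≈ 0.24495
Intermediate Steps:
C(R) = 1/44
v(D, l) = (46 + l)/(-10 + D)
C(-55) - v(55, -56) = 1/44 - (46 - 56)/(-10 + 55) = 1/44 - (-10)/45 = 1/44 - 1*(-2/9) = 1/44 + 2/9 = 97/396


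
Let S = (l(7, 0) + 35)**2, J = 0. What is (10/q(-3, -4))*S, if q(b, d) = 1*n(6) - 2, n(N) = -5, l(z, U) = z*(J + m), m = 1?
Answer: -2520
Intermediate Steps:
l(z, U) = z (l(z, U) = z*(0 + 1) = z*1 = z)
q(b, d) = -7 (q(b, d) = 1*(-5) - 2 = -5 - 2 = -7)
S = 1764 (S = (7 + 35)**2 = 42**2 = 1764)
(10/q(-3, -4))*S = (10/(-7))*1764 = (10*(-1/7))*1764 = -10/7*1764 = -2520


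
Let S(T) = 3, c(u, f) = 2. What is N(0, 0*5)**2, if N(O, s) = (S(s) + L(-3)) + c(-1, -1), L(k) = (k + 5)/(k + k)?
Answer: 196/9 ≈ 21.778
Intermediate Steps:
L(k) = (5 + k)/(2*k) (L(k) = (5 + k)/((2*k)) = (5 + k)*(1/(2*k)) = (5 + k)/(2*k))
N(O, s) = 14/3 (N(O, s) = (3 + (1/2)*(5 - 3)/(-3)) + 2 = (3 + (1/2)*(-1/3)*2) + 2 = (3 - 1/3) + 2 = 8/3 + 2 = 14/3)
N(0, 0*5)**2 = (14/3)**2 = 196/9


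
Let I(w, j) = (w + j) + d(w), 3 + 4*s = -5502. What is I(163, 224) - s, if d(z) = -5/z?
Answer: 1149619/652 ≈ 1763.2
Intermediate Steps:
s = -5505/4 (s = -¾ + (¼)*(-5502) = -¾ - 2751/2 = -5505/4 ≈ -1376.3)
I(w, j) = j + w - 5/w (I(w, j) = (w + j) - 5/w = (j + w) - 5/w = j + w - 5/w)
I(163, 224) - s = (224 + 163 - 5/163) - 1*(-5505/4) = (224 + 163 - 5*1/163) + 5505/4 = (224 + 163 - 5/163) + 5505/4 = 63076/163 + 5505/4 = 1149619/652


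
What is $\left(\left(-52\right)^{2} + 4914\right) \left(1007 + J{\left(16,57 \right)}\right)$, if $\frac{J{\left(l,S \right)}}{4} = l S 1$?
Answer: $35461790$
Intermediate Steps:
$J{\left(l,S \right)} = 4 S l$ ($J{\left(l,S \right)} = 4 l S 1 = 4 S l 1 = 4 S l$)
$\left(\left(-52\right)^{2} + 4914\right) \left(1007 + J{\left(16,57 \right)}\right) = \left(\left(-52\right)^{2} + 4914\right) \left(1007 + 4 \cdot 57 \cdot 16\right) = \left(2704 + 4914\right) \left(1007 + 3648\right) = 7618 \cdot 4655 = 35461790$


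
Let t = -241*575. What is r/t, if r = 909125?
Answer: -36365/5543 ≈ -6.5605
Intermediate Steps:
t = -138575
r/t = 909125/(-138575) = 909125*(-1/138575) = -36365/5543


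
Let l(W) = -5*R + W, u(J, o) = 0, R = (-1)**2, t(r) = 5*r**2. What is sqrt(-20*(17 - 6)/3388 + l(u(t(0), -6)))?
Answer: I*sqrt(30030)/77 ≈ 2.2505*I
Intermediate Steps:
R = 1
l(W) = -5 + W (l(W) = -5*1 + W = -5 + W)
sqrt(-20*(17 - 6)/3388 + l(u(t(0), -6))) = sqrt(-20*(17 - 6)/3388 + (-5 + 0)) = sqrt(-20*11*(1/3388) - 5) = sqrt(-220*1/3388 - 5) = sqrt(-5/77 - 5) = sqrt(-390/77) = I*sqrt(30030)/77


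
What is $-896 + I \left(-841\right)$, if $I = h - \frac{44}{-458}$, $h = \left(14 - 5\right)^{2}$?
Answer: $- \frac{15823395}{229} \approx -69098.0$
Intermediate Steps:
$h = 81$ ($h = 9^{2} = 81$)
$I = \frac{18571}{229}$ ($I = 81 - \frac{44}{-458} = 81 - - \frac{22}{229} = 81 + \frac{22}{229} = \frac{18571}{229} \approx 81.096$)
$-896 + I \left(-841\right) = -896 + \frac{18571}{229} \left(-841\right) = -896 - \frac{15618211}{229} = - \frac{15823395}{229}$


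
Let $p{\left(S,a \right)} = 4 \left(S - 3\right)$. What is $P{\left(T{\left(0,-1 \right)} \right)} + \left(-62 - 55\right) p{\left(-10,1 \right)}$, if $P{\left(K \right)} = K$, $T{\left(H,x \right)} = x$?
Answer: $6083$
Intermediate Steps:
$p{\left(S,a \right)} = -12 + 4 S$ ($p{\left(S,a \right)} = 4 \left(-3 + S\right) = -12 + 4 S$)
$P{\left(T{\left(0,-1 \right)} \right)} + \left(-62 - 55\right) p{\left(-10,1 \right)} = -1 + \left(-62 - 55\right) \left(-12 + 4 \left(-10\right)\right) = -1 - 117 \left(-12 - 40\right) = -1 - -6084 = -1 + 6084 = 6083$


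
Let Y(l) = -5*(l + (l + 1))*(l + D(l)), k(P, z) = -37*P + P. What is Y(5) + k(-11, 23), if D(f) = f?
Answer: -154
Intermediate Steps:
k(P, z) = -36*P
Y(l) = -10*l*(1 + 2*l) (Y(l) = -5*(l + (l + 1))*(l + l) = -5*(l + (1 + l))*2*l = -5*(1 + 2*l)*2*l = -10*l*(1 + 2*l))
Y(5) + k(-11, 23) = 10*5*(-1 - 2*5) - 36*(-11) = 10*5*(-1 - 10) + 396 = 10*5*(-11) + 396 = -550 + 396 = -154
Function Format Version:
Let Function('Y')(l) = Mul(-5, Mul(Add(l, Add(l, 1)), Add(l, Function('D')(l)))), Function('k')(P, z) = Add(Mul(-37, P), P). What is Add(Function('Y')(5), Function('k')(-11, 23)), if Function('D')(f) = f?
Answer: -154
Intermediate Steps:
Function('k')(P, z) = Mul(-36, P)
Function('Y')(l) = Mul(-10, l, Add(1, Mul(2, l))) (Function('Y')(l) = Mul(-5, Mul(Add(l, Add(l, 1)), Add(l, l))) = Mul(-5, Mul(Add(l, Add(1, l)), Mul(2, l))) = Mul(-5, Mul(Add(1, Mul(2, l)), Mul(2, l))) = Mul(-5, Mul(2, l, Add(1, Mul(2, l)))) = Mul(-10, l, Add(1, Mul(2, l))))
Add(Function('Y')(5), Function('k')(-11, 23)) = Add(Mul(10, 5, Add(-1, Mul(-2, 5))), Mul(-36, -11)) = Add(Mul(10, 5, Add(-1, -10)), 396) = Add(Mul(10, 5, -11), 396) = Add(-550, 396) = -154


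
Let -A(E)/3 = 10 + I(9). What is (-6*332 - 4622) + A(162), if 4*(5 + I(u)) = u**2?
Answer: -26759/4 ≈ -6689.8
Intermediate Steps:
I(u) = -5 + u**2/4
A(E) = -303/4 (A(E) = -3*(10 + (-5 + (1/4)*9**2)) = -3*(10 + (-5 + (1/4)*81)) = -3*(10 + (-5 + 81/4)) = -3*(10 + 61/4) = -3*101/4 = -303/4)
(-6*332 - 4622) + A(162) = (-6*332 - 4622) - 303/4 = (-1992 - 4622) - 303/4 = -6614 - 303/4 = -26759/4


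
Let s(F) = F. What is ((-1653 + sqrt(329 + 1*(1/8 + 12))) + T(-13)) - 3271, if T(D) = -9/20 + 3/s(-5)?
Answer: -98501/20 + sqrt(5458)/4 ≈ -4906.6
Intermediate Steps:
T(D) = -21/20 (T(D) = -9/20 + 3/(-5) = -9*1/20 + 3*(-1/5) = -9/20 - 3/5 = -21/20)
((-1653 + sqrt(329 + 1*(1/8 + 12))) + T(-13)) - 3271 = ((-1653 + sqrt(329 + 1*(1/8 + 12))) - 21/20) - 3271 = ((-1653 + sqrt(329 + 1*(97/8))) - 21/20) - 3271 = ((-1653 + sqrt(329 + 97/8)) - 21/20) - 3271 = ((-1653 + sqrt(2729/8)) - 21/20) - 3271 = ((-1653 + sqrt(5458)/4) - 21/20) - 3271 = (-33081/20 + sqrt(5458)/4) - 3271 = -98501/20 + sqrt(5458)/4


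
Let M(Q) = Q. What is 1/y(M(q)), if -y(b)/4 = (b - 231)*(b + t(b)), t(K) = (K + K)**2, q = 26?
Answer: 1/2238600 ≈ 4.4671e-7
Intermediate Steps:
t(K) = 4*K**2 (t(K) = (2*K)**2 = 4*K**2)
y(b) = -4*(-231 + b)*(b + 4*b**2) (y(b) = -4*(b - 231)*(b + 4*b**2) = -4*(-231 + b)*(b + 4*b**2))
1/y(M(q)) = 1/(4*26*(231 - 4*26**2 + 923*26)) = 1/(4*26*(231 - 4*676 + 23998)) = 1/(4*26*(231 - 2704 + 23998)) = 1/(4*26*21525) = 1/2238600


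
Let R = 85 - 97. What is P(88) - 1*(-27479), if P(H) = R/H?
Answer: 604535/22 ≈ 27479.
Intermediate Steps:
R = -12
P(H) = -12/H
P(88) - 1*(-27479) = -12/88 - 1*(-27479) = -12*1/88 + 27479 = -3/22 + 27479 = 604535/22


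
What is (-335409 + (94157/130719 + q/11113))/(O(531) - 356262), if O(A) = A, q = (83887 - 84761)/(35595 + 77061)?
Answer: 9148436689303160233/9702749541049778232 ≈ 0.94287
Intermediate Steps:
q = -437/56328 (q = -874/112656 = -874*1/112656 = -437/56328 ≈ -0.0077581)
(-335409 + (94157/130719 + q/11113))/(O(531) - 356262) = (-335409 + (94157/130719 - 437/56328/11113))/(531 - 356262) = (-335409 + (94157*(1/130719) - 437/56328*1/11113))/(-355731) = (-335409 + (94157/130719 - 437/625973064))*(-1/355731) = (-335409 + 19646562887615/27275524317672)*(-1/355731) = -9148436689303160233/27275524317672*(-1/355731) = 9148436689303160233/9702749541049778232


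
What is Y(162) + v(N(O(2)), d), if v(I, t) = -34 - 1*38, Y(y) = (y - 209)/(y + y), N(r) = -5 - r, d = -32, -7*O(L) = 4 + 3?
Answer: -23375/324 ≈ -72.145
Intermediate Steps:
O(L) = -1 (O(L) = -(4 + 3)/7 = -⅐*7 = -1)
Y(y) = (-209 + y)/(2*y) (Y(y) = (-209 + y)/((2*y)) = (-209 + y)*(1/(2*y)) = (-209 + y)/(2*y))
v(I, t) = -72 (v(I, t) = -34 - 38 = -72)
Y(162) + v(N(O(2)), d) = (½)*(-209 + 162)/162 - 72 = (½)*(1/162)*(-47) - 72 = -47/324 - 72 = -23375/324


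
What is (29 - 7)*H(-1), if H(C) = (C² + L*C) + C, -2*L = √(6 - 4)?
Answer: 11*√2 ≈ 15.556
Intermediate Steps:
L = -√2/2 (L = -√(6 - 4)/2 = -√2/2 ≈ -0.70711)
H(C) = C + C² - C*√2/2 (H(C) = (C² + (-√2/2)*C) + C = (C² - C*√2/2) + C = C + C² - C*√2/2)
(29 - 7)*H(-1) = (29 - 7)*((½)*(-1)*(2 - √2 + 2*(-1))) = 22*((½)*(-1)*(2 - √2 - 2)) = 22*((½)*(-1)*(-√2)) = 22*(√2/2) = 11*√2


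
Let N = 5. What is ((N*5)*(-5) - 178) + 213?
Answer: -90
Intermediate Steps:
((N*5)*(-5) - 178) + 213 = ((5*5)*(-5) - 178) + 213 = (25*(-5) - 178) + 213 = (-125 - 178) + 213 = -303 + 213 = -90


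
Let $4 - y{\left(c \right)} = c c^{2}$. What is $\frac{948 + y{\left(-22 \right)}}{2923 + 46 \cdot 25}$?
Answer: $\frac{11600}{4073} \approx 2.848$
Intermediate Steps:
$y{\left(c \right)} = 4 - c^{3}$ ($y{\left(c \right)} = 4 - c c^{2} = 4 - c^{3}$)
$\frac{948 + y{\left(-22 \right)}}{2923 + 46 \cdot 25} = \frac{948 + \left(4 - \left(-22\right)^{3}\right)}{2923 + 46 \cdot 25} = \frac{948 + \left(4 - -10648\right)}{2923 + 1150} = \frac{948 + \left(4 + 10648\right)}{4073} = \left(948 + 10652\right) \frac{1}{4073} = 11600 \cdot \frac{1}{4073} = \frac{11600}{4073}$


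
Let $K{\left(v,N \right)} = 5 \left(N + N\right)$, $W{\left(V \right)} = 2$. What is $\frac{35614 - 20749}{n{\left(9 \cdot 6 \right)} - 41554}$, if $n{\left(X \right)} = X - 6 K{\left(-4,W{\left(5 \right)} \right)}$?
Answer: $- \frac{2973}{8324} \approx -0.35716$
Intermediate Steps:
$K{\left(v,N \right)} = 10 N$ ($K{\left(v,N \right)} = 5 \cdot 2 N = 10 N$)
$n{\left(X \right)} = -120 + X$ ($n{\left(X \right)} = X - 6 \cdot 10 \cdot 2 = X - 120 = -120 + X$)
$\frac{35614 - 20749}{n{\left(9 \cdot 6 \right)} - 41554} = \frac{35614 - 20749}{\left(-120 + 9 \cdot 6\right) - 41554} = \frac{14865}{\left(-120 + 54\right) - 41554} = \frac{14865}{-66 - 41554} = \frac{14865}{-41620} = 14865 \left(- \frac{1}{41620}\right) = - \frac{2973}{8324}$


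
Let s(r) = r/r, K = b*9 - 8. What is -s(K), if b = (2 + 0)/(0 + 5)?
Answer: -1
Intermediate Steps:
b = ⅖ (b = 2/5 = 2*(⅕) = ⅖ ≈ 0.40000)
K = -22/5 (K = (⅖)*9 - 8 = 18/5 - 8 = -22/5 ≈ -4.4000)
s(r) = 1
-s(K) = -1*1 = -1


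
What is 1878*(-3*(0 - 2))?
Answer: 11268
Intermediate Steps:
1878*(-3*(0 - 2)) = 1878*(-3*(-2)) = 1878*6 = 11268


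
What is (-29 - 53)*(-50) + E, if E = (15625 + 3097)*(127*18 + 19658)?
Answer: 410839668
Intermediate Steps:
E = 410835568 (E = 18722*(2286 + 19658) = 18722*21944 = 410835568)
(-29 - 53)*(-50) + E = (-29 - 53)*(-50) + 410835568 = -82*(-50) + 410835568 = 4100 + 410835568 = 410839668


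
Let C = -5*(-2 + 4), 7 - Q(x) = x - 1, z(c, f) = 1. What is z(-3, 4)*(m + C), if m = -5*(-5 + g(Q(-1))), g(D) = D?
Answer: -30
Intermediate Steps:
Q(x) = 8 - x (Q(x) = 7 - (x - 1) = 7 - (-1 + x) = 7 + (1 - x) = 8 - x)
C = -10 (C = -5*2 = -10)
m = -20 (m = -5*(-5 + (8 - 1*(-1))) = -5*(-5 + (8 + 1)) = -5*(-5 + 9) = -5*4 = -20)
z(-3, 4)*(m + C) = 1*(-20 - 10) = 1*(-30) = -30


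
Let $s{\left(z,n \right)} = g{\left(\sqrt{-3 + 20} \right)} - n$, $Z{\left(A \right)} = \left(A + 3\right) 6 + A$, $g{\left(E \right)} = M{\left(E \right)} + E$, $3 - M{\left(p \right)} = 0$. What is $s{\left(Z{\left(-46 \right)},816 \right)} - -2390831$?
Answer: $2390018 + \sqrt{17} \approx 2.39 \cdot 10^{6}$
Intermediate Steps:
$M{\left(p \right)} = 3$ ($M{\left(p \right)} = 3 - 0 = 3 + 0 = 3$)
$g{\left(E \right)} = 3 + E$
$Z{\left(A \right)} = 18 + 7 A$ ($Z{\left(A \right)} = \left(3 + A\right) 6 + A = \left(18 + 6 A\right) + A = 18 + 7 A$)
$s{\left(z,n \right)} = 3 + \sqrt{17} - n$ ($s{\left(z,n \right)} = \left(3 + \sqrt{-3 + 20}\right) - n = \left(3 + \sqrt{17}\right) - n = 3 + \sqrt{17} - n$)
$s{\left(Z{\left(-46 \right)},816 \right)} - -2390831 = \left(3 + \sqrt{17} - 816\right) - -2390831 = \left(3 + \sqrt{17} - 816\right) + 2390831 = \left(-813 + \sqrt{17}\right) + 2390831 = 2390018 + \sqrt{17}$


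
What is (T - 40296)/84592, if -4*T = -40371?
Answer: -120813/338368 ≈ -0.35705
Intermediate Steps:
T = 40371/4 (T = -¼*(-40371) = 40371/4 ≈ 10093.)
(T - 40296)/84592 = (40371/4 - 40296)/84592 = -120813/4*1/84592 = -120813/338368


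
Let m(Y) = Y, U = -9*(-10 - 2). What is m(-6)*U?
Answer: -648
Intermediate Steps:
U = 108 (U = -9*(-12) = 108)
m(-6)*U = -6*108 = -648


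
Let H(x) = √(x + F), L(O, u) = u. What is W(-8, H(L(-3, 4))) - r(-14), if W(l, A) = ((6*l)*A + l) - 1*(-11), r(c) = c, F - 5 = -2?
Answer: 17 - 48*√7 ≈ -110.00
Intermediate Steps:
F = 3 (F = 5 - 2 = 3)
H(x) = √(3 + x) (H(x) = √(x + 3) = √(3 + x))
W(l, A) = 11 + l + 6*A*l (W(l, A) = (6*A*l + l) + 11 = (l + 6*A*l) + 11 = 11 + l + 6*A*l)
W(-8, H(L(-3, 4))) - r(-14) = (11 - 8 + 6*√(3 + 4)*(-8)) - 1*(-14) = (11 - 8 + 6*√7*(-8)) + 14 = (11 - 8 - 48*√7) + 14 = (3 - 48*√7) + 14 = 17 - 48*√7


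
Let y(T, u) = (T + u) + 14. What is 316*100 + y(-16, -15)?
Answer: 31583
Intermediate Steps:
y(T, u) = 14 + T + u
316*100 + y(-16, -15) = 316*100 + (14 - 16 - 15) = 31600 - 17 = 31583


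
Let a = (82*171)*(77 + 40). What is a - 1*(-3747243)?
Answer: 5387817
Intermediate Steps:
a = 1640574 (a = 14022*117 = 1640574)
a - 1*(-3747243) = 1640574 - 1*(-3747243) = 1640574 + 3747243 = 5387817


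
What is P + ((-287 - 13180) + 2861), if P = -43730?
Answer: -54336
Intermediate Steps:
P + ((-287 - 13180) + 2861) = -43730 + ((-287 - 13180) + 2861) = -43730 + (-13467 + 2861) = -43730 - 10606 = -54336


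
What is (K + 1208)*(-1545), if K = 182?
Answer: -2147550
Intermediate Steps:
(K + 1208)*(-1545) = (182 + 1208)*(-1545) = 1390*(-1545) = -2147550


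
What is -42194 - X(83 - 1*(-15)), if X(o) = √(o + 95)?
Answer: -42194 - √193 ≈ -42208.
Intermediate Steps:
X(o) = √(95 + o)
-42194 - X(83 - 1*(-15)) = -42194 - √(95 + (83 - 1*(-15))) = -42194 - √(95 + (83 + 15)) = -42194 - √(95 + 98) = -42194 - √193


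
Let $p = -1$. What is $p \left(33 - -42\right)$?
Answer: $-75$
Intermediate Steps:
$p \left(33 - -42\right) = - (33 - -42) = - (33 + 42) = \left(-1\right) 75 = -75$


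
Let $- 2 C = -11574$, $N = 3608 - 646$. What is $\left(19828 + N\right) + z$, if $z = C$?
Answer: $28577$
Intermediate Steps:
$N = 2962$ ($N = 3608 - 646 = 2962$)
$C = 5787$ ($C = \left(- \frac{1}{2}\right) \left(-11574\right) = 5787$)
$z = 5787$
$\left(19828 + N\right) + z = \left(19828 + 2962\right) + 5787 = 22790 + 5787 = 28577$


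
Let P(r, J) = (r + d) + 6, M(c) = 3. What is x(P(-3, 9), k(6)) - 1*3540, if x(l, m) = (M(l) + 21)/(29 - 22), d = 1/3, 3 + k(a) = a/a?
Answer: -24756/7 ≈ -3536.6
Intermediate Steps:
k(a) = -2 (k(a) = -3 + a/a = -3 + 1 = -2)
d = ⅓ ≈ 0.33333
P(r, J) = 19/3 + r (P(r, J) = (r + ⅓) + 6 = (⅓ + r) + 6 = 19/3 + r)
x(l, m) = 24/7 (x(l, m) = (3 + 21)/(29 - 22) = 24/7)
x(P(-3, 9), k(6)) - 1*3540 = 24/7 - 1*3540 = 24/7 - 3540 = -24756/7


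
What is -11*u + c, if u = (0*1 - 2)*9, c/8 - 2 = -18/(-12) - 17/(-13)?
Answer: 3074/13 ≈ 236.46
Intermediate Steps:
c = 500/13 (c = 16 + 8*(-18/(-12) - 17/(-13)) = 16 + 8*(-18*(-1/12) - 17*(-1/13)) = 16 + 8*(3/2 + 17/13) = 16 + 8*(73/26) = 16 + 292/13 = 500/13 ≈ 38.462)
u = -18 (u = (0 - 2)*9 = -2*9 = -18)
-11*u + c = -11*(-18) + 500/13 = 198 + 500/13 = 3074/13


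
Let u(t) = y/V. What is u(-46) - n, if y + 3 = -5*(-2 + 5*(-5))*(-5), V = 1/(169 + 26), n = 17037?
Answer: -149247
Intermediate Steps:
V = 1/195 ≈ 0.0051282
y = -678 (y = -3 - 5*(-2 + 5*(-5))*(-5) = -3 - 5*(-2 - 25)*(-5) = -3 - 5*(-27)*(-5) = -3 + 135*(-5) = -3 - 675 = -678)
u(t) = -132210 (u(t) = -678/1/195 = -678*195 = -132210)
u(-46) - n = -132210 - 1*17037 = -132210 - 17037 = -149247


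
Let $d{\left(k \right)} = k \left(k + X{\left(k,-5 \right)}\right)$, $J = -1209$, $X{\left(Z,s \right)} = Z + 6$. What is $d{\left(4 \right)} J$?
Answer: $-67704$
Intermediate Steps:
$X{\left(Z,s \right)} = 6 + Z$
$d{\left(k \right)} = k \left(6 + 2 k\right)$ ($d{\left(k \right)} = k \left(k + \left(6 + k\right)\right) = k \left(6 + 2 k\right)$)
$d{\left(4 \right)} J = 2 \cdot 4 \left(3 + 4\right) \left(-1209\right) = 2 \cdot 4 \cdot 7 \left(-1209\right) = 56 \left(-1209\right) = -67704$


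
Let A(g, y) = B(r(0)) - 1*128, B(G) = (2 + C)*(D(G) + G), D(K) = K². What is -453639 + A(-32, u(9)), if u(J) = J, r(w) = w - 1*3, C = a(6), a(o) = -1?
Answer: -453761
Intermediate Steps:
C = -1
r(w) = -3 + w (r(w) = w - 3 = -3 + w)
B(G) = G + G² (B(G) = (2 - 1)*(G² + G) = 1*(G + G²) = G + G²)
A(g, y) = -122 (A(g, y) = (-3 + 0)*(1 + (-3 + 0)) - 1*128 = -3*(1 - 3) - 128 = -3*(-2) - 128 = 6 - 128 = -122)
-453639 + A(-32, u(9)) = -453639 - 122 = -453761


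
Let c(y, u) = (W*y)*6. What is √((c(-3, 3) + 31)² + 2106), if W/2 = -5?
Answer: √46627 ≈ 215.93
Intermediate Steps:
W = -10 (W = 2*(-5) = -10)
c(y, u) = -60*y (c(y, u) = -10*y*6 = -60*y)
√((c(-3, 3) + 31)² + 2106) = √((-60*(-3) + 31)² + 2106) = √((180 + 31)² + 2106) = √(211² + 2106) = √(44521 + 2106) = √46627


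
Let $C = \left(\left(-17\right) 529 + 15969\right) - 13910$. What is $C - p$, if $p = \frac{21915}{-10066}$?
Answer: $- \frac{69775729}{10066} \approx -6931.8$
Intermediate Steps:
$p = - \frac{21915}{10066}$ ($p = 21915 \left(- \frac{1}{10066}\right) = - \frac{21915}{10066} \approx -2.1771$)
$C = -6934$ ($C = \left(-8993 + 15969\right) - 13910 = 6976 - 13910 = -6934$)
$C - p = -6934 - - \frac{21915}{10066} = -6934 + \frac{21915}{10066} = - \frac{69775729}{10066}$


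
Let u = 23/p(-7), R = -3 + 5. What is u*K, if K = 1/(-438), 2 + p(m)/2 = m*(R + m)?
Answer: -23/28908 ≈ -0.00079563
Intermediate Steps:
R = 2
p(m) = -4 + 2*m*(2 + m) (p(m) = -4 + 2*(m*(2 + m)) = -4 + 2*m*(2 + m))
u = 23/66 (u = 23/(-4 + 2*(-7)**2 + 4*(-7)) = 23/(-4 + 2*49 - 28) = 23/(-4 + 98 - 28) = 23/66 ≈ 0.34848)
K = -1/438 ≈ -0.0022831
u*K = (23/66)*(-1/438) = -23/28908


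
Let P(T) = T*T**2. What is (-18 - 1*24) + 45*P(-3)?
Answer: -1257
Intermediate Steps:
P(T) = T**3
(-18 - 1*24) + 45*P(-3) = (-18 - 1*24) + 45*(-3)**3 = (-18 - 24) + 45*(-27) = -42 - 1215 = -1257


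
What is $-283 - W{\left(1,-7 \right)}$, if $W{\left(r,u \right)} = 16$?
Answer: $-299$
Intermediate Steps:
$-283 - W{\left(1,-7 \right)} = -283 - 16 = -299$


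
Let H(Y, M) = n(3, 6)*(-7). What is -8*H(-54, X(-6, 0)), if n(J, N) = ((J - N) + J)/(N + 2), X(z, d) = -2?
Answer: 0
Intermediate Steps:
n(J, N) = (-N + 2*J)/(2 + N)
H(Y, M) = 0 (H(Y, M) = ((-1*6 + 2*3)/(2 + 6))*(-7) = ((-6 + 6)/8)*(-7) = ((⅛)*0)*(-7) = 0*(-7) = 0)
-8*H(-54, X(-6, 0)) = -8*0 = 0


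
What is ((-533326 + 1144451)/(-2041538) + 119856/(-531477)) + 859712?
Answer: 310937721509103853/361676830542 ≈ 8.5971e+5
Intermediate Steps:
((-533326 + 1144451)/(-2041538) + 119856/(-531477)) + 859712 = (611125*(-1/2041538) + 119856*(-1/531477)) + 859712 = (-611125/2041538 - 39952/177159) + 859712 = -189829820051/361676830542 + 859712 = 310937721509103853/361676830542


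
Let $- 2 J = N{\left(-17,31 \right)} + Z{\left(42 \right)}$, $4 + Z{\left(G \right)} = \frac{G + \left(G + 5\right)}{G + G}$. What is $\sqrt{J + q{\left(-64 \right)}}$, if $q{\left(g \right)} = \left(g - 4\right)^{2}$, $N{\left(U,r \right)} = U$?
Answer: $\frac{\sqrt{32697294}}{84} \approx 68.073$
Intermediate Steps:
$q{\left(g \right)} = \left(-4 + g\right)^{2}$
$Z{\left(G \right)} = -4 + \frac{5 + 2 G}{2 G}$ ($Z{\left(G \right)} = -4 + \frac{G + \left(G + 5\right)}{G + G} = -4 + \frac{G + \left(5 + G\right)}{2 G} = -4 + \left(5 + 2 G\right) \frac{1}{2 G} = -4 + \frac{5 + 2 G}{2 G}$)
$J = \frac{1675}{168}$ ($J = - \frac{-17 - \left(3 - \frac{5}{2 \cdot 42}\right)}{2} = - \frac{-17 + \left(-3 + \frac{5}{2} \cdot \frac{1}{42}\right)}{2} = - \frac{-17 + \left(-3 + \frac{5}{84}\right)}{2} = - \frac{-17 - \frac{247}{84}}{2} = \left(- \frac{1}{2}\right) \left(- \frac{1675}{84}\right) = \frac{1675}{168} \approx 9.9702$)
$\sqrt{J + q{\left(-64 \right)}} = \sqrt{\frac{1675}{168} + \left(-4 - 64\right)^{2}} = \sqrt{\frac{1675}{168} + \left(-68\right)^{2}} = \sqrt{\frac{1675}{168} + 4624} = \sqrt{\frac{778507}{168}} = \frac{\sqrt{32697294}}{84}$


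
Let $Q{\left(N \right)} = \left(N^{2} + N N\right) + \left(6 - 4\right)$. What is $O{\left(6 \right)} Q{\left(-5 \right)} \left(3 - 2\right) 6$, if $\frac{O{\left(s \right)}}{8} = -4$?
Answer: $-9984$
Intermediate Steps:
$Q{\left(N \right)} = 2 + 2 N^{2}$ ($Q{\left(N \right)} = \left(N^{2} + N^{2}\right) + \left(6 - 4\right) = 2 N^{2} + 2 = 2 + 2 N^{2}$)
$O{\left(s \right)} = -32$ ($O{\left(s \right)} = 8 \left(-4\right) = -32$)
$O{\left(6 \right)} Q{\left(-5 \right)} \left(3 - 2\right) 6 = - 32 \left(2 + 2 \left(-5\right)^{2}\right) \left(3 - 2\right) 6 = - 32 \left(2 + 2 \cdot 25\right) 1 \cdot 6 = - 32 \left(2 + 50\right) 6 = \left(-32\right) 52 \cdot 6 = \left(-1664\right) 6 = -9984$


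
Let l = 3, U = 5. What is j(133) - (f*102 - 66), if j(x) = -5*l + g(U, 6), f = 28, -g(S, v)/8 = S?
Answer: -2845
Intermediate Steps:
g(S, v) = -8*S
j(x) = -55 (j(x) = -5*3 - 8*5 = -15 - 40 = -55)
j(133) - (f*102 - 66) = -55 - (28*102 - 66) = -55 - (2856 - 66) = -55 - 1*2790 = -55 - 2790 = -2845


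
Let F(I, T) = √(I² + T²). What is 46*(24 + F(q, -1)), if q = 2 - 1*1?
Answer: 1104 + 46*√2 ≈ 1169.1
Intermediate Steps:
q = 1 (q = 2 - 1 = 1)
46*(24 + F(q, -1)) = 46*(24 + √(1² + (-1)²)) = 46*(24 + √(1 + 1)) = 46*(24 + √2) = 1104 + 46*√2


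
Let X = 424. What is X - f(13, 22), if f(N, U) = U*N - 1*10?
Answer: 148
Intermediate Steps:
f(N, U) = -10 + N*U (f(N, U) = N*U - 10 = -10 + N*U)
X - f(13, 22) = 424 - (-10 + 13*22) = 424 - (-10 + 286) = 424 - 1*276 = 424 - 276 = 148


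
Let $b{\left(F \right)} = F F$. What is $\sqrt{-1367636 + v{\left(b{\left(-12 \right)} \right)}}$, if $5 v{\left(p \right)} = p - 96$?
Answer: $\frac{2 i \sqrt{8547665}}{5} \approx 1169.5 i$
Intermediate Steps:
$b{\left(F \right)} = F^{2}$
$v{\left(p \right)} = - \frac{96}{5} + \frac{p}{5}$ ($v{\left(p \right)} = \frac{p - 96}{5} = \frac{-96 + p}{5} = - \frac{96}{5} + \frac{p}{5}$)
$\sqrt{-1367636 + v{\left(b{\left(-12 \right)} \right)}} = \sqrt{-1367636 - \left(\frac{96}{5} - \frac{\left(-12\right)^{2}}{5}\right)} = \sqrt{-1367636 + \left(- \frac{96}{5} + \frac{1}{5} \cdot 144\right)} = \sqrt{-1367636 + \left(- \frac{96}{5} + \frac{144}{5}\right)} = \sqrt{-1367636 + \frac{48}{5}} = \sqrt{- \frac{6838132}{5}} = \frac{2 i \sqrt{8547665}}{5}$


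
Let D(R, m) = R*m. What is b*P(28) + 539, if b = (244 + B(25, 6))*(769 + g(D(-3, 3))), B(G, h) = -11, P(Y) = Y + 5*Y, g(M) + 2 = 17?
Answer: 30689435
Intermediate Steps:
g(M) = 15 (g(M) = -2 + 17 = 15)
P(Y) = 6*Y
b = 182672 (b = (244 - 11)*(769 + 15) = 233*784 = 182672)
b*P(28) + 539 = 182672*(6*28) + 539 = 182672*168 + 539 = 30688896 + 539 = 30689435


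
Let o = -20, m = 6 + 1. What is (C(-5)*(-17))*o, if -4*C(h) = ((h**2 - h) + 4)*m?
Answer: -20230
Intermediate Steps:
m = 7
C(h) = -7 - 7*h**2/4 + 7*h/4 (C(h) = -((h**2 - h) + 4)*7/4 = -(4 + h**2 - h)*7/4 = -(28 - 7*h + 7*h**2)/4 = -7 - 7*h**2/4 + 7*h/4)
(C(-5)*(-17))*o = ((-7 - 7/4*(-5)**2 + (7/4)*(-5))*(-17))*(-20) = ((-7 - 7/4*25 - 35/4)*(-17))*(-20) = ((-7 - 175/4 - 35/4)*(-17))*(-20) = -119/2*(-17)*(-20) = (2023/2)*(-20) = -20230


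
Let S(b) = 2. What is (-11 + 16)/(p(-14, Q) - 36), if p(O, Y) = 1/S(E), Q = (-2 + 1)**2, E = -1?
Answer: -10/71 ≈ -0.14085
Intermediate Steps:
Q = 1 (Q = (-1)**2 = 1)
p(O, Y) = 1/2
(-11 + 16)/(p(-14, Q) - 36) = (-11 + 16)/(1/2 - 36) = 5/(-71/2) = 5*(-2/71) = -10/71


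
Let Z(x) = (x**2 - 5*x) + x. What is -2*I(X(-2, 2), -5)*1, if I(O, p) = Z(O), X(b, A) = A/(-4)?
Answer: -9/2 ≈ -4.5000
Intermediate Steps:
X(b, A) = -A/4 (X(b, A) = A*(-1/4) = -A/4)
Z(x) = x**2 - 4*x
I(O, p) = O*(-4 + O)
-2*I(X(-2, 2), -5)*1 = -2*(-1/4*2)*(-4 - 1/4*2)*1 = -(-1)*(-4 - 1/2)*1 = -(-1)*(-9)/2*1 = -2*9/4*1 = -9/2*1 = -9/2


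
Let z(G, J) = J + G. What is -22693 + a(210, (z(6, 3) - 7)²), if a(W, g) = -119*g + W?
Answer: -22959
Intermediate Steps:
z(G, J) = G + J
a(W, g) = W - 119*g
-22693 + a(210, (z(6, 3) - 7)²) = -22693 + (210 - 119*((6 + 3) - 7)²) = -22693 + (210 - 119*(9 - 7)²) = -22693 + (210 - 119*2²) = -22693 + (210 - 119*4) = -22693 + (210 - 476) = -22693 - 266 = -22959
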